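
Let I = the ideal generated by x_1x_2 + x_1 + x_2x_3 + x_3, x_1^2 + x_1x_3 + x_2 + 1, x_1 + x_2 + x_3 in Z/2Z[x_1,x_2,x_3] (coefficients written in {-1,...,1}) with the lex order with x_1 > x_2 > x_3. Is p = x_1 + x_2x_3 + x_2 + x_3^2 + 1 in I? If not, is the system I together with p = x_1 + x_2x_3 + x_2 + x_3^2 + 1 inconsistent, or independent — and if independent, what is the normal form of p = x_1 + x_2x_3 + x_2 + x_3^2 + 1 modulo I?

x_1 + x_2x_3 + x_2 + x_3^2 + 1 lies in I (it reduces to 0).

First compute the reduced Gröbner basis of I by Buchberger's algorithm.
f_1 = x_1x_2 + x_1 + x_2x_3 + x_3, LT = x_1x_2.
f_2 = x_1^2 + x_1x_3 + x_2 + 1, LT = x_1^2.
f_3 = x_1 + x_2 + x_3, LT = x_1.

S(f_1,f_2): lcm = x_1^2x_2. S = x_1^2 + x_1x_3 + x_2^2 + x_2.
  leading term x_1^2: subtract (1)·f_2 from x_1^2 + x_1x_3 + x_2^2 + x_2 → x_2^2 + 1
  leading term x_2^2: no divisor's leading term divides it; move x_2^2 to the remainder.
  leading term 1: no divisor's leading term divides it; move 1 to the remainder.
  remainder x_2^2 + 1 ≠ 0; add h_4 = x_2^2 + 1 to the basis.

S(f_1,f_3): lcm = x_1x_2. S = x_1 + x_2^2 + x_3.
  leading term x_1: subtract (1)·f_3 from x_1 + x_2^2 + x_3 → x_2^2 + x_2
  leading term x_2^2: subtract (1)·h_4 from x_2^2 + x_2 → x_2 + 1
  leading term x_2: no divisor's leading term divides it; move x_2 to the remainder.
  leading term 1: no divisor's leading term divides it; move 1 to the remainder.
  remainder x_2 + 1 ≠ 0; add h_5 = x_2 + 1 to the basis.

S(f_2,f_3): lcm = x_1^2. S = x_1x_2 + x_2 + 1.
  leading term x_1x_2: subtract (1)·f_1 from x_1x_2 + x_2 + 1 → x_1 + x_2x_3 + x_2 + x_3 + 1
  leading term x_1: subtract (1)·f_3 from x_1 + x_2x_3 + x_2 + x_3 + 1 → x_2x_3 + 1
  leading term x_2x_3: subtract (x_3)·h_5 from x_2x_3 + 1 → x_3 + 1
  leading term x_3: no divisor's leading term divides it; move x_3 to the remainder.
  leading term 1: no divisor's leading term divides it; move 1 to the remainder.
  remainder x_3 + 1 ≠ 0; add h_6 = x_3 + 1 to the basis.

The other S-polynomials (S(f_1,h_4), S(f_2,h_4), S(f_3,h_4), S(f_1,h_5), S(f_2,h_5), S(f_3,h_5), S(h_4,h_5), S(f_1,h_6), S(f_2,h_6), S(f_3,h_6), S(h_4,h_6), S(h_5,h_6)) all reduce to 0 modulo the current basis, so we have a Gröbner basis.
Inter-reduce: drop elements whose leading term is divisible by another's, tail-reduce, and make monic.
Reduced Gröbner basis: {x_1, x_2 + 1, x_3 + 1}.
Label its elements g_1 = x_1, g_2 = x_2 + 1, g_3 = x_3 + 1.

Reduce p = x_1 + x_2x_3 + x_2 + x_3^2 + 1 modulo G:
  leading term x_1: subtract (1)·g_1 from x_1 + x_2x_3 + x_2 + x_3^2 + 1 → x_2x_3 + x_2 + x_3^2 + 1
  leading term x_2x_3: subtract (x_3)·g_2 from x_2x_3 + x_2 + x_3^2 + 1 → x_2 + x_3^2 + x_3 + 1
  leading term x_2: subtract (1)·g_2 from x_2 + x_3^2 + x_3 + 1 → x_3^2 + x_3
  leading term x_3^2: subtract (x_3)·g_3 from x_3^2 + x_3 → 0
  normal form = 0.
Since the normal form is 0, p ∈ I.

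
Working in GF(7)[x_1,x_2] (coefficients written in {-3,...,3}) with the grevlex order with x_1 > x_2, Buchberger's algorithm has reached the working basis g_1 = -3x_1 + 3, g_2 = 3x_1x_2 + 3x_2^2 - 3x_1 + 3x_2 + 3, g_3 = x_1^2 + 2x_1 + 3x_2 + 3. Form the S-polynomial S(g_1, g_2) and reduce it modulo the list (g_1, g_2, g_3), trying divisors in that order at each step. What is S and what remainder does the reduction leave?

S(g_1, g_2) = -x_2^2 + x_1 - 2x_2 - 1; remainder on division = -x_2^2 - 2x_2.

lcm(LM(g_1), LM(g_2)) = x_1x_2.
S = (lcm/LT(g_1))·g_1 − (lcm/LT(g_2))·g_2 = -x_2^2 + x_1 - 2x_2 - 1.
Reduce S modulo (g_1, g_2, g_3) in that order:
  leading term x_2^2: no divisor's leading term divides it; move -x_2^2 to the remainder.
  leading term x_1: subtract (2)·g_1 from x_1 - 2x_2 - 1 → -2x_2
  leading term x_2: no divisor's leading term divides it; move -2x_2 to the remainder.
The remainder -x_2^2 - 2x_2 is nonzero, so it would be added as the next basis element.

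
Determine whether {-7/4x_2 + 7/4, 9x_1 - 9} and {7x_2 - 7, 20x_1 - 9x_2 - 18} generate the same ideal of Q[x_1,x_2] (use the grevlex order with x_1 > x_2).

Since reduced Gröbner bases are canonical representatives of ideals under a given ordering, it suffices to compute and compare them.
Buchberger on the first generating set:
f_1 = -7/4x_2 + 7/4, LT = x_2.
f_2 = 9x_1 - 9, LT = x_1.

The S-polynomials (S(f_1,f_2)) all reduce to 0 modulo the current basis, so we have a Gröbner basis.
Inter-reduce: drop elements whose leading term is divisible by another's, tail-reduce, and make monic.
Reduced Gröbner basis: {x_1 - 1, x_2 - 1}.

Buchberger on the second generating set:
h_1 = 7x_2 - 7, LT = x_2.
h_2 = 20x_1 - 9x_2 - 18, LT = x_1.

The S-polynomials (S(h_1,h_2)) all reduce to 0 modulo the current basis, so we have a Gröbner basis.
Inter-reduce: drop elements whose leading term is divisible by another's, tail-reduce, and make monic.
Reduced Gröbner basis: {x_1 - 27/20, x_2 - 1}.

The bases are distinct; the ideals are different.

No, the ideals differ.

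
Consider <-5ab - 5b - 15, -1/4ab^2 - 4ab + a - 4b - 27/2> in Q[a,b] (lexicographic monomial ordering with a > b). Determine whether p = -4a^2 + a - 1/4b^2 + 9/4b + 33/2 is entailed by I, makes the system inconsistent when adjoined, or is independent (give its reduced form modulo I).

First compute the reduced Gröbner basis of I by Buchberger's algorithm.
f_1 = -5ab - 5b - 15, LT = ab.
f_2 = -1/4ab^2 - 4ab + a - 4b - 27/2, LT = ab^2.

S(f_1,f_2): lcm = ab^2. S = -16ab + 4a + b^2 - 13b - 54.
  leading term ab: subtract (16/5)·f_1 from -16ab + 4a + b^2 - 13b - 54 → 4a + b^2 + 3b - 6
  leading term a: no divisor's leading term divides it; move 4a to the remainder.
  leading term b^2: no divisor's leading term divides it; move b^2 to the remainder.
  leading term b: no divisor's leading term divides it; move 3b to the remainder.
  leading term 1: no divisor's leading term divides it; move -6 to the remainder.
  remainder 4a + b^2 + 3b - 6 ≠ 0; add h_3 = 4a + b^2 + 3b - 6 to the basis.

S(f_1,h_3): lcm = ab. S = -1/4b^3 - 3/4b^2 + 5/2b + 3.
  leading term b^3: no divisor's leading term divides it; move -1/4b^3 to the remainder.
  leading term b^2: no divisor's leading term divides it; move -3/4b^2 to the remainder.
  leading term b: no divisor's leading term divides it; move 5/2b to the remainder.
  leading term 1: no divisor's leading term divides it; move 3 to the remainder.
  remainder -1/4b^3 - 3/4b^2 + 5/2b + 3 ≠ 0; add h_4 = -1/4b^3 - 3/4b^2 + 5/2b + 3 to the basis.

The other S-polynomials (S(f_2,h_3), S(f_1,h_4), S(f_2,h_4), S(h_3,h_4)) all reduce to 0 modulo the current basis, so we have a Gröbner basis.
Inter-reduce: drop elements whose leading term is divisible by another's, tail-reduce, and make monic.
Reduced Gröbner basis: {a + 1/4b^2 + 3/4b - 3/2, b^3 + 3b^2 - 10b - 12}.
Label its elements g_1 = a + 1/4b^2 + 3/4b - 3/2, g_2 = b^3 + 3b^2 - 10b - 12.

Reduce p = -4a^2 + a - 1/4b^2 + 9/4b + 33/2 modulo G:
  leading term a^2: subtract (-4a)·g_1 from -4a^2 + a - 1/4b^2 + 9/4b + 33/2 → ab^2 + 3ab - 5a - 1/4b^2 + 9/4b + 33/2
  leading term ab^2: subtract (b^2)·g_1 from ab^2 + 3ab - 5a - 1/4b^2 + 9/4b + 33/2 → 3ab - 5a - 1/4b^4 - 3/4b^3 + 5/4b^2 + 9/4b + 33/2
  leading term ab: subtract (3b)·g_1 from 3ab - 5a - 1/4b^4 - 3/4b^3 + 5/4b^2 + 9/4b + 33/2 → -5a - 1/4b^4 - 3/2b^3 - b^2 + 27/4b + 33/2
  leading term a: subtract (-5)·g_1 from -5a - 1/4b^4 - 3/2b^3 - b^2 + 27/4b + 33/2 → -1/4b^4 - 3/2b^3 + 1/4b^2 + 21/2b + 9
  leading term b^4: subtract (-1/4b)·g_2 from -1/4b^4 - 3/2b^3 + 1/4b^2 + 21/2b + 9 → -3/4b^3 - 9/4b^2 + 15/2b + 9
  leading term b^3: subtract (-3/4)·g_2 from -3/4b^3 - 9/4b^2 + 15/2b + 9 → 0
  normal form = 0.
Since the normal form is 0, p ∈ I.

-4a^2 + a - 1/4b^2 + 9/4b + 33/2 lies in I (it reduces to 0).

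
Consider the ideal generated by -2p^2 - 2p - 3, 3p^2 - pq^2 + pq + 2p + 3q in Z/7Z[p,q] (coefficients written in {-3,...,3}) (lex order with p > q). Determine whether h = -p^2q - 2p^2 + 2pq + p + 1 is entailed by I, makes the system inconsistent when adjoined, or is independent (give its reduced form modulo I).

First compute the reduced Gröbner basis of I by Buchberger's algorithm.
f_1 = -2p^2 - 2p - 3, LT = p^2.
f_2 = 3p^2 - pq^2 + pq + 2p + 3q, LT = p^2.

S(f_1,f_2): lcm = p^2. S = -2pq^2 + 2pq - 2p - q - 2.
  leading term pq^2: no divisor's leading term divides it; move -2pq^2 to the remainder.
  leading term pq: no divisor's leading term divides it; move 2pq to the remainder.
  leading term p: no divisor's leading term divides it; move -2p to the remainder.
  leading term q: no divisor's leading term divides it; move -q to the remainder.
  leading term 1: no divisor's leading term divides it; move -2 to the remainder.
  remainder -2pq^2 + 2pq - 2p - q - 2 ≠ 0; add k_3 = -2pq^2 + 2pq - 2p - q - 2 to the basis.

S(f_1,k_3): lcm = p^2q^2. S = p^2q - p^2 + pq^2 + 3pq - p - 2q^2.
  leading term p^2q: subtract (3q)·f_1 from p^2q - p^2 + pq^2 + 3pq - p - 2q^2 → -p^2 + pq^2 + 2pq - p - 2q^2 + 2q
  leading term p^2: subtract (-3)·f_1 from -p^2 + pq^2 + 2pq - p - 2q^2 + 2q → pq^2 + 2pq - 2q^2 + 2q - 2
  leading term pq^2: subtract (3)·k_3 from pq^2 + 2pq - 2q^2 + 2q - 2 → 3pq - p - 2q^2 - 2q - 3
  leading term pq: no divisor's leading term divides it; move 3pq to the remainder.
  leading term p: no divisor's leading term divides it; move -p to the remainder.
  leading term q^2: no divisor's leading term divides it; move -2q^2 to the remainder.
  leading term q: no divisor's leading term divides it; move -2q to the remainder.
  leading term 1: no divisor's leading term divides it; move -3 to the remainder.
  remainder 3pq - p - 2q^2 - 2q - 3 ≠ 0; add k_4 = 3pq - p - 2q^2 - 2q - 3 to the basis.

S(k_3,k_4): lcm = pq^2. S = -3pq + p + 3q^3 + 3q^2 - 2q + 1.
  leading term pq: subtract (-1)·k_4 from -3pq + p + 3q^3 + 3q^2 - 2q + 1 → 3q^3 + q^2 + 3q - 2
  leading term q^3: no divisor's leading term divides it; move 3q^3 to the remainder.
  leading term q^2: no divisor's leading term divides it; move q^2 to the remainder.
  leading term q: no divisor's leading term divides it; move 3q to the remainder.
  leading term 1: no divisor's leading term divides it; move -2 to the remainder.
  remainder 3q^3 + q^2 + 3q - 2 ≠ 0; add k_5 = 3q^3 + q^2 + 3q - 2 to the basis.

The other S-polynomials (S(f_2,k_3), S(f_1,k_4), S(f_2,k_4), S(f_1,k_5), S(f_2,k_5), S(k_3,k_5), S(k_4,k_5)) all reduce to 0 modulo the current basis, so we have a Gröbner basis.
Inter-reduce: drop elements whose leading term is divisible by another's, tail-reduce, and make monic.
Reduced Gröbner basis: {p^2 + p - 2, pq + 2p - 3q^2 - 3q - 1, q^3 - 2q^2 + q - 3}.
Label its elements g_1 = p^2 + p - 2, g_2 = pq + 2p - 3q^2 - 3q - 1, g_3 = q^3 - 2q^2 + q - 3.

Reduce h = -p^2q - 2p^2 + 2pq + p + 1 modulo G:
  leading term p^2q: subtract (-q)·g_1 from -p^2q - 2p^2 + 2pq + p + 1 → -2p^2 + 3pq + p - 2q + 1
  leading term p^2: subtract (-2)·g_1 from -2p^2 + 3pq + p - 2q + 1 → 3pq + 3p - 2q - 3
  leading term pq: subtract (3)·g_2 from 3pq + 3p - 2q - 3 → -3p + 2q^2
  leading term p: no divisor's leading term divides it; move -3p to the remainder.
  leading term q^2: no divisor's leading term divides it; move 2q^2 to the remainder.
  normal form = -3p + 2q^2.
The normal form is nonzero, so h ∉ I. Since h minus its normal form lies in I, I + (h) = I + (r) where r = -3p + 2q^2; decide whether this ideal is the whole ring.
Run Buchberger on G together with r (pairs among the g_i already reduce to 0 since G is a Gröbner basis):
g_1 = p^2 + p - 2, LT = p^2.
g_2 = pq + 2p - 3q^2 - 3q - 1, LT = pq.
g_3 = q^3 - 2q^2 + q - 3, LT = q^3.
r = -3p + 2q^2, LT = p.

S(g_1,r): lcm = p^2. S = 3pq^2 + p - 2.
  leading term pq^2: subtract (3q)·g_2 from 3pq^2 + p - 2 → pq + p + 2q^3 + 2q^2 + 3q - 2
  leading term pq: subtract (1)·g_2 from pq + p + 2q^3 + 2q^2 + 3q - 2 → -p + 2q^3 - 2q^2 - q - 1
  leading term p: subtract (-2)·r from -p + 2q^3 - 2q^2 - q - 1 → 2q^3 + 2q^2 - q - 1
  leading term q^3: subtract (2)·g_3 from 2q^3 + 2q^2 - q - 1 → -q^2 - 3q - 2
  leading term q^2: no divisor's leading term divides it; move -q^2 to the remainder.
  leading term q: no divisor's leading term divides it; move -3q to the remainder.
  leading term 1: no divisor's leading term divides it; move -2 to the remainder.
  remainder -q^2 - 3q - 2 ≠ 0; add m_5 = -q^2 - 3q - 2 to the basis.

S(g_2,r): lcm = pq. S = 2p + 3q^3 - 3q^2 - 3q - 1.
  leading term p: subtract (-3)·r from 2p + 3q^3 - 3q^2 - 3q - 1 → 3q^3 + 3q^2 - 3q - 1
  leading term q^3: subtract (3)·g_3 from 3q^3 + 3q^2 - 3q - 1 → 2q^2 + q + 1
  leading term q^2: subtract (-2)·m_5 from 2q^2 + q + 1 → 2q - 3
  leading term q: no divisor's leading term divides it; move 2q to the remainder.
  leading term 1: no divisor's leading term divides it; move -3 to the remainder.
  remainder 2q - 3 ≠ 0; add m_6 = 2q - 3 to the basis.

The other S-polynomials (S(g_1,g_2), S(g_1,g_3), S(g_2,g_3), S(g_3,r), S(g_1,m_5), S(g_2,m_5), S(g_3,m_5), S(r,m_5), S(g_1,m_6), S(g_2,m_6), S(g_3,m_6), S(r,m_6), S(m_5,m_6)) all reduce to 0 modulo the current basis, so we have a Gröbner basis.
Inter-reduce: drop elements whose leading term is divisible by another's, tail-reduce, and make monic.
Reduced Gröbner basis: {p + 2, q + 2}.
The reduced Gröbner basis of I + (h) is {p + 2, q + 2} ≠ {1}, a proper ideal, so the enlarged system stays consistent: h is independent of I, with normal form -3p + 2q^2.

-p^2q - 2p^2 + 2pq + p + 1 is independent of I; its normal form modulo I is -3p + 2q^2.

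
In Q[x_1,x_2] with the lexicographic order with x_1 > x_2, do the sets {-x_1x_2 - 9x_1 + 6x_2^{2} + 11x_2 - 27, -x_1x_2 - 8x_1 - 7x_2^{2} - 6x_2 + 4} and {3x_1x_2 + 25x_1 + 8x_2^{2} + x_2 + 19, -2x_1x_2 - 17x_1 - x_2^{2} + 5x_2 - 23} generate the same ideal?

Since reduced Gröbner bases are canonical representatives of ideals under a given ordering, it suffices to compute and compare them.
Buchberger on the first generating set:
f_1 = -x_1x_2 - 9x_1 + 6x_2^{2} + 11x_2 - 27, LT = x_1x_2.
f_2 = -x_1x_2 - 8x_1 - 7x_2^{2} - 6x_2 + 4, LT = x_1x_2.

S(f_1,f_2): lcm = x_1x_2. S = x_1 - 13x_2^{2} - 17x_2 + 31.
  leading term x_1: no divisor's leading term divides it; move x_1 to the remainder.
  leading term x_2^{2}: no divisor's leading term divides it; move -13x_2^{2} to the remainder.
  leading term x_2: no divisor's leading term divides it; move -17x_2 to the remainder.
  leading term 1: no divisor's leading term divides it; move 31 to the remainder.
  remainder x_1 - 13x_2^{2} - 17x_2 + 31 ≠ 0; add g_3 = x_1 - 13x_2^{2} - 17x_2 + 31 to the basis.

S(f_1,g_3): lcm = x_1x_2. S = 9x_1 + 13x_2^{3} + 11x_2^{2} - 42x_2 + 27.
  leading term x_1: subtract (9)·g_3 from 9x_1 + 13x_2^{3} + 11x_2^{2} - 42x_2 + 27 → 13x_2^{3} + 128x_2^{2} + 111x_2 - 252
  leading term x_2^{3}: no divisor's leading term divides it; move 13x_2^{3} to the remainder.
  leading term x_2^{2}: no divisor's leading term divides it; move 128x_2^{2} to the remainder.
  leading term x_2: no divisor's leading term divides it; move 111x_2 to the remainder.
  leading term 1: no divisor's leading term divides it; move -252 to the remainder.
  remainder 13x_2^{3} + 128x_2^{2} + 111x_2 - 252 ≠ 0; add g_4 = 13x_2^{3} + 128x_2^{2} + 111x_2 - 252 to the basis.

The other S-polynomials (S(f_2,g_3), S(f_1,g_4), S(f_2,g_4), S(g_3,g_4)) all reduce to 0 modulo the current basis, so we have a Gröbner basis.
Inter-reduce: drop elements whose leading term is divisible by another's, tail-reduce, and make monic.
Reduced Gröbner basis: {x_1 - 13x_2^{2} - 17x_2 + 31, x_2^{3} + \tfrac{128}{13}x_2^{2} + \tfrac{111}{13}x_2 - \tfrac{252}{13}}.

Buchberger on the second generating set:
h_1 = 3x_1x_2 + 25x_1 + 8x_2^{2} + x_2 + 19, LT = x_1x_2.
h_2 = -2x_1x_2 - 17x_1 - x_2^{2} + 5x_2 - 23, LT = x_1x_2.

S(h_1,h_2): lcm = x_1x_2. S = -\tfrac{1}{6}x_1 + \tfrac{13}{6}x_2^{2} + \tfrac{17}{6}x_2 - \tfrac{31}{6}.
  leading term x_1: no divisor's leading term divides it; move -\tfrac{1}{6}x_1 to the remainder.
  leading term x_2^{2}: no divisor's leading term divides it; move \tfrac{13}{6}x_2^{2} to the remainder.
  leading term x_2: no divisor's leading term divides it; move \tfrac{17}{6}x_2 to the remainder.
  leading term 1: no divisor's leading term divides it; move -\tfrac{31}{6} to the remainder.
  remainder -\tfrac{1}{6}x_1 + \tfrac{13}{6}x_2^{2} + \tfrac{17}{6}x_2 - \tfrac{31}{6} ≠ 0; add k_3 = -\tfrac{1}{6}x_1 + \tfrac{13}{6}x_2^{2} + \tfrac{17}{6}x_2 - \tfrac{31}{6} to the basis.

S(h_1,k_3): lcm = x_1x_2. S = \tfrac{25}{3}x_1 + 13x_2^{3} + \tfrac{59}{3}x_2^{2} - \tfrac{92}{3}x_2 + \tfrac{19}{3}.
  leading term x_1: subtract (-50)·k_3 from \tfrac{25}{3}x_1 + 13x_2^{3} + \tfrac{59}{3}x_2^{2} - \tfrac{92}{3}x_2 + \tfrac{19}{3} → 13x_2^{3} + 128x_2^{2} + 111x_2 - 252
  leading term x_2^{3}: no divisor's leading term divides it; move 13x_2^{3} to the remainder.
  leading term x_2^{2}: no divisor's leading term divides it; move 128x_2^{2} to the remainder.
  leading term x_2: no divisor's leading term divides it; move 111x_2 to the remainder.
  leading term 1: no divisor's leading term divides it; move -252 to the remainder.
  remainder 13x_2^{3} + 128x_2^{2} + 111x_2 - 252 ≠ 0; add k_4 = 13x_2^{3} + 128x_2^{2} + 111x_2 - 252 to the basis.

The other S-polynomials (S(h_2,k_3), S(h_1,k_4), S(h_2,k_4), S(k_3,k_4)) all reduce to 0 modulo the current basis, so we have a Gröbner basis.
Inter-reduce: drop elements whose leading term is divisible by another's, tail-reduce, and make monic.
Reduced Gröbner basis: {x_1 - 13x_2^{2} - 17x_2 + 31, x_2^{3} + \tfrac{128}{13}x_2^{2} + \tfrac{111}{13}x_2 - \tfrac{252}{13}}.

These coincide, so the ideals are equal.

Yes, the ideals are equal.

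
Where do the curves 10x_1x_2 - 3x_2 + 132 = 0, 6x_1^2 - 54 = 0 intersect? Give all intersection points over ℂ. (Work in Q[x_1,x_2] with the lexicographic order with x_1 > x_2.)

Compute a lex Gröbner basis by Buchberger's algorithm.
f_1 = 10x_1x_2 - 3x_2 + 132, LT = x_1x_2.
f_2 = 6x_1^2 - 54, LT = x_1^2.

S(f_1,f_2): lcm = x_1^2x_2. S = -3/10x_1x_2 + 66/5x_1 + 9x_2.
  reduce S modulo (f_1, f_2):
  remainder 66/5x_1 + 891/100x_2 + 99/25 ≠ 0; add h_3 = 66/5x_1 + 891/100x_2 + 99/25 to the basis.

S(f_1,h_3): lcm = x_1x_2. S = -27/40x_2^2 - 3/5x_2 + 66/5.
  reduce S modulo (f_1, f_2, h_3):
  remainder -27/40x_2^2 - 3/5x_2 + 66/5 ≠ 0; add h_4 = -27/40x_2^2 - 3/5x_2 + 66/5 to the basis.

The other S-polynomials (S(f_2,h_3), S(f_1,h_4), S(f_2,h_4), S(h_3,h_4)) all reduce to 0 modulo the current basis, so we have a Gröbner basis.
Inter-reduce: drop elements whose leading term is divisible by another's, tail-reduce, and make monic.
Reduced Gröbner basis: {x_1 + 27/40x_2 + 3/10, x_2^2 + 8/9x_2 - 176/9}.

A lex Gröbner basis eliminates variables successively. Here x_2^2 + 8/9x_2 - 176/9 depends only on x_2, with roots {-44/9, 4}; lifting each root through the earlier basis elements recovers the full solutions.
  x_2 = -44/9: the earlier basis element becomes x_1 - 3 = 0, giving x_1 = 3 — point (3, -44/9).
  x_2 = 4: the earlier basis element becomes x_1 + 3 = 0, giving x_1 = -3 — point (-3, 4).
This is the nonlinear analogue of row-reducing a linear system.

{(3, -44/9), (-3, 4)}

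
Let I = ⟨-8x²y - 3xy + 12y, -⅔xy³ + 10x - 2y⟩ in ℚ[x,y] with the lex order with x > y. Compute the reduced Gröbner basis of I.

This is the nonlinear analogue of row-reducing a linear system.

f_1 = -8x²y - 3xy + 12y, LT = x²y.
f_2 = -⅔xy³ + 10x - 2y, LT = xy³.

S(f_1,f_2): lcm = x²y³. S = 15x² + ⅜xy³ - 3xy - 3/2y³.
  reduce S modulo (f_1, f_2):
  remainder 15x² - 3xy + 45/8x - 3/2y³ - 9/8y ≠ 0; add g_3 = 15x² - 3xy + 45/8x - 3/2y³ - 9/8y to the basis.

S(f_1,g_3): lcm = x²y. S = ⅕xy² + 1/10y⁴ + 3/40y² - 3/2y.
  reduce S modulo (f_1, f_2, g_3):
  remainder ⅕xy² + 1/10y⁴ + 3/40y² - 3/2y ≠ 0; add g_4 = ⅕xy² + 1/10y⁴ + 3/40y² - 3/2y to the basis.

S(f_2,g_3): lcm = x²y³. S = -15x² + ⅕xy⁴ - ⅜xy³ + 3xy + 1/10y⁶ + 3/40y⁴.
  reduce S modulo (f_1, f_2, g_3, g_4):
  remainder 3xy + 1/10y⁶ + 3/40y⁴ - 3/2y³ - ⅗y² ≠ 0; add g_5 = 3xy + 1/10y⁶ + 3/40y⁴ - 3/2y³ - ⅗y² to the basis.

S(f_2,g_4): lcm = xy³. S = -15x - ½y⁵ - ⅜y³ + 15/2y² + 3y.
  reduce S modulo (f_1, f_2, g_3, g_4, g_5):
  remainder -15x - ½y⁵ - ⅜y³ + 15/2y² + 3y ≠ 0; add g_6 = -15x - ½y⁵ - ⅜y³ + 15/2y² + 3y to the basis.

S(f_2,g_5): lcm = xy³. S = -15x - 1/30y⁸ - 1/40y⁶ + ½y⁵ + ⅕y⁴ + 3y.
  reduce S modulo (f_1, f_2, g_3, g_4, g_5, g_6):
  remainder -1/30y⁸ - 1/40y⁶ + y⁵ + ⅕y⁴ + ⅜y³ - 15/2y² ≠ 0; add g_7 = -1/30y⁸ - 1/40y⁶ + y⁵ + ⅕y⁴ + ⅜y³ - 15/2y² to the basis.

S(g_4,g_5): lcm = xy². S = -1/30y⁷ - 1/40y⁵ + y⁴ + ⅕y³ + ⅜y² - 15/2y.
  reduce S modulo (f_1, f_2, g_3, g_4, g_5, g_6, g_7):
  remainder -1/30y⁷ - 1/40y⁵ + y⁴ + ⅕y³ + ⅜y² - 15/2y ≠ 0; add g_8 = -1/30y⁷ - 1/40y⁵ + y⁴ + ⅕y³ + ⅜y² - 15/2y to the basis.

The other S-polynomials (S(f_1,g_4), S(g_3,g_4), S(f_1,g_5), S(g_3,g_5), S(f_1,g_6), S(f_2,g_6), S(g_3,g_6), S(g_4,g_6), S(g_5,g_6), S(f_1,g_7), S(f_2,g_7), S(g_3,g_7), S(g_4,g_7), S(g_5,g_7), S(g_6,g_7), S(f_1,g_8), S(f_2,g_8), S(g_3,g_8), S(g_4,g_8), S(g_5,g_8), S(g_6,g_8), S(g_7,g_8)) all reduce to 0 modulo the current basis, so we have a Gröbner basis.
Inter-reduce: drop elements whose leading term is divisible by another's, tail-reduce, and make monic.

G = {x + 1/30y⁵ + 1/40y³ - ½y² - ⅕y, y⁷ + ¾y⁵ - 30y⁴ - 6y³ - 45/4y² + 225y}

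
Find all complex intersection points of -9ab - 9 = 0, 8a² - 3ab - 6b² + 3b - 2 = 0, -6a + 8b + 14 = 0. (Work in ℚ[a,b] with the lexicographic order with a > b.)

{(1, -1)}

Compute a lex Gröbner basis by Buchberger's algorithm.
f_1 = -9ab - 9, LT = ab.
f_2 = 8a² - 3ab - 6b² + 3b - 2, LT = a².
f_3 = -6a + 8b + 14, LT = a.

S(f_1,f_2): lcm = a²b. S = ⅜ab² + a + ¾b³ - ⅜b² + ¼b.
  leading term ab²: subtract (-1/24b)·f_1 from ⅜ab² + a + ¾b³ - ⅜b² + ¼b → a + ¾b³ - ⅜b² - ⅛b
  leading term a: subtract (-⅙)·f_3 from a + ¾b³ - ⅜b² - ⅛b → ¾b³ - ⅜b² + 29/24b + 7/3
  leading term b³: no divisor's leading term divides it; move ¾b³ to the remainder.
  leading term b²: no divisor's leading term divides it; move -⅜b² to the remainder.
  leading term b: no divisor's leading term divides it; move 29/24b to the remainder.
  leading term 1: no divisor's leading term divides it; move 7/3 to the remainder.
  remainder ¾b³ - ⅜b² + 29/24b + 7/3 ≠ 0; add h_4 = ¾b³ - ⅜b² + 29/24b + 7/3 to the basis.

S(f_1,f_3): lcm = ab. S = 4/3b² + 7/3b + 1.
  leading term b²: no divisor's leading term divides it; move 4/3b² to the remainder.
  leading term b: no divisor's leading term divides it; move 7/3b to the remainder.
  leading term 1: no divisor's leading term divides it; move 1 to the remainder.
  remainder 4/3b² + 7/3b + 1 ≠ 0; add h_5 = 4/3b² + 7/3b + 1 to the basis.

S(f_2,f_3): lcm = a². S = 23/24ab + 7/3a - ¾b² + ⅜b - ¼.
  leading term ab: subtract (-23/216)·f_1 from 23/24ab + 7/3a - ¾b² + ⅜b - ¼ → 7/3a - ¾b² + ⅜b - 29/24
  leading term a: subtract (-7/18)·f_3 from 7/3a - ¾b² + ⅜b - 29/24 → -¾b² + 251/72b + 305/72
  leading term b²: subtract (-9/16)·h_5 from -¾b² + 251/72b + 305/72 → 691/144b + 691/144
  leading term b: no divisor's leading term divides it; move 691/144b to the remainder.
  leading term 1: no divisor's leading term divides it; move 691/144 to the remainder.
  remainder 691/144b + 691/144 ≠ 0; add h_6 = 691/144b + 691/144 to the basis.

The other S-polynomials (S(f_1,h_4), S(f_2,h_4), S(f_3,h_4), S(f_1,h_5), S(f_2,h_5), S(f_3,h_5), S(h_4,h_5), S(f_1,h_6), S(f_2,h_6), S(f_3,h_6), S(h_4,h_6), S(h_5,h_6)) all reduce to 0 modulo the current basis, so we have a Gröbner basis.
Inter-reduce: drop elements whose leading term is divisible by another's, tail-reduce, and make monic.
Reduced Gröbner basis: {a - 1, b + 1}.

A lex Gröbner basis eliminates variables successively. Here b + 1 depends only on b, with roots {-1}; lifting each root through the earlier basis elements recovers the full solutions.
  b = -1: the earlier basis element becomes a - 1 = 0, giving a = 1 — point (1, -1).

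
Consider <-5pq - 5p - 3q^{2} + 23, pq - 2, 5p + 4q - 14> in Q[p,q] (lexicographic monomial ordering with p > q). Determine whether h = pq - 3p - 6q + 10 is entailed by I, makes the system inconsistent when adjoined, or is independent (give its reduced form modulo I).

pq - 3p - 6q + 10 lies in I (it reduces to 0).

First compute the reduced Gröbner basis of I by Buchberger's algorithm.
f_1 = -5pq - 5p - 3q^{2} + 23, LT = pq.
f_2 = pq - 2, LT = pq.
f_3 = 5p + 4q - 14, LT = p.

S(f_1,f_2): lcm = pq. S = p + \tfrac{3}{5}q^{2} - \tfrac{13}{5}.
  reduce S modulo (f_1, f_2, f_3):
  remainder \tfrac{3}{5}q^{2} - \tfrac{4}{5}q + \tfrac{1}{5} ≠ 0; add k_4 = \tfrac{3}{5}q^{2} - \tfrac{4}{5}q + \tfrac{1}{5} to the basis.

S(f_1,f_3): lcm = pq. S = p - \tfrac{1}{5}q^{2} + \tfrac{14}{5}q - \tfrac{23}{5}.
  reduce S modulo (f_1, f_2, f_3, k_4):
  remainder \tfrac{26}{15}q - \tfrac{26}{15} ≠ 0; add k_5 = \tfrac{26}{15}q - \tfrac{26}{15} to the basis.

The other S-polynomials (S(f_2,f_3), S(f_1,k_4), S(f_2,k_4), S(f_3,k_4), S(f_1,k_5), S(f_2,k_5), S(f_3,k_5), S(k_4,k_5)) all reduce to 0 modulo the current basis, so we have a Gröbner basis.
Inter-reduce: drop elements whose leading term is divisible by another's, tail-reduce, and make monic.
Reduced Gröbner basis: {p - 2, q - 1}.
Label its elements g_1 = p - 2, g_2 = q - 1.

Reduce h = pq - 3p - 6q + 10 modulo G:
  leading term pq: subtract (q)·g_1 from pq - 3p - 6q + 10 → -3p - 4q + 10
  leading term p: subtract (-3)·g_1 from -3p - 4q + 10 → -4q + 4
  leading term q: subtract (-4)·g_2 from -4q + 4 → 0
  normal form = 0.
Since the normal form is 0, h ∈ I.

The remainder on division by a Gröbner basis is unique — it is the normal form.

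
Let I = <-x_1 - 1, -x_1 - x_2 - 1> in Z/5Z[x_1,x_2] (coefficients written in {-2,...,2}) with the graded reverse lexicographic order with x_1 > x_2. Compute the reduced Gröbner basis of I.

This is the nonlinear analogue of row-reducing a linear system.

f_1 = -x_1 - 1, LT = x_1.
f_2 = -x_1 - x_2 - 1, LT = x_1.

S(f_1,f_2): lcm = x_1. S = -x_2.
  leading term x_2: no divisor's leading term divides it; move -x_2 to the remainder.
  remainder -x_2 ≠ 0; add g_3 = -x_2 to the basis.

The other S-polynomials (S(f_1,g_3), S(f_2,g_3)) all reduce to 0 modulo the current basis, so we have a Gröbner basis.
Inter-reduce: drop elements whose leading term is divisible by another's, tail-reduce, and make monic.

G = {x_1 + 1, x_2}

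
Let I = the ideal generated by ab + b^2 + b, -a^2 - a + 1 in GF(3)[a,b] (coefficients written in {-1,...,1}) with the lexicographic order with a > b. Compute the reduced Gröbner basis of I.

G = {a^2 + a - 1, ab + b^2 + b, b^3 + b^2 - b}

The reduced Gröbner basis is the canonical form of the ideal for this ordering.

f_1 = ab + b^2 + b, LT = ab.
f_2 = -a^2 - a + 1, LT = a^2.

S(f_1,f_2): lcm = a^2b. S = ab^2 + b.
  reduce S modulo (f_1, f_2):
  remainder -b^3 - b^2 + b ≠ 0; add g_3 = -b^3 - b^2 + b to the basis.

The other S-polynomials (S(f_1,g_3), S(f_2,g_3)) all reduce to 0 modulo the current basis, so we have a Gröbner basis.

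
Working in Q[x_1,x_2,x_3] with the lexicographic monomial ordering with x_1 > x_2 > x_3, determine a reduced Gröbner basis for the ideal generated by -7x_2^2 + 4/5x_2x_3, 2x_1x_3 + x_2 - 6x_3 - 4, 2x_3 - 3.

The reduced Gröbner basis is the canonical form of the ideal for this ordering.

f_1 = -7x_2^2 + 4/5x_2x_3, LT = x_2^2.
f_2 = 2x_1x_3 + x_2 - 6x_3 - 4, LT = x_1x_3.
f_3 = 2x_3 - 3, LT = x_3.

S(f_2,f_3): lcm = x_1x_3. S = 3/2x_1 + 1/2x_2 - 3x_3 - 2.
  leading term x_1: no divisor's leading term divides it; move 3/2x_1 to the remainder.
  leading term x_2: no divisor's leading term divides it; move 1/2x_2 to the remainder.
  leading term x_3: subtract (-3/2)·f_3 from -3x_3 - 2 → -13/2
  leading term 1: no divisor's leading term divides it; move -13/2 to the remainder.
  remainder 3/2x_1 + 1/2x_2 - 13/2 ≠ 0; add g_4 = 3/2x_1 + 1/2x_2 - 13/2 to the basis.

The other S-polynomials (S(f_1,f_2), S(f_1,f_3), S(f_1,g_4), S(f_2,g_4), S(f_3,g_4)) all reduce to 0 modulo the current basis, so we have a Gröbner basis.
Inter-reduce: drop elements whose leading term is divisible by another's, tail-reduce, and make monic.

G = {x_1 + 1/3x_2 - 13/3, x_2^2 - 6/35x_2, x_3 - 3/2}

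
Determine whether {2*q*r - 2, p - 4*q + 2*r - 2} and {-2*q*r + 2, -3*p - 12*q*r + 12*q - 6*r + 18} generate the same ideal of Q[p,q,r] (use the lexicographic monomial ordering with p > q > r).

For a fixed monomial order, each ideal has a unique reduced Gröbner basis; comparing bases decides equality.
Buchberger on the first generating set:
f_1 = 2*q*r - 2, LT = q*r.
f_2 = p - 4*q + 2*r - 2, LT = p.

The S-polynomials (S(f_1,f_2)) all reduce to 0 modulo the current basis, so we have a Gröbner basis.
Inter-reduce: drop elements whose leading term is divisible by another's, tail-reduce, and make monic.
Reduced Gröbner basis: {p - 4*q + 2*r - 2, q*r - 1}.

Buchberger on the second generating set:
h_1 = -2*q*r + 2, LT = q*r.
h_2 = -3*p - 12*q*r + 12*q - 6*r + 18, LT = p.

The S-polynomials (S(h_1,h_2)) all reduce to 0 modulo the current basis, so we have a Gröbner basis.
Inter-reduce: drop elements whose leading term is divisible by another's, tail-reduce, and make monic.
Reduced Gröbner basis: {p - 4*q + 2*r - 2, q*r - 1}.

The two bases agree; hence the ideals are identical.
The choice of monomial ordering does not affect the verdict — as long as both bases are computed under the same ordering, their equality decides ideal equality.

Yes, the ideals are equal.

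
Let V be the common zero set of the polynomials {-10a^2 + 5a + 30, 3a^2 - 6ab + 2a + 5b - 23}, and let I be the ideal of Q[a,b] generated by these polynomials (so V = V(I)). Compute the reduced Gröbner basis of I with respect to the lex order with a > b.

f_1 = -10a^2 + 5a + 30, LT = a^2.
f_2 = 3a^2 - 6ab + 2a + 5b - 23, LT = a^2.

S(f_1,f_2): lcm = a^2. S = 2ab - 7/6a - 5/3b + 14/3.
  leading term ab: no divisor's leading term divides it; move 2ab to the remainder.
  leading term a: no divisor's leading term divides it; move -7/6a to the remainder.
  leading term b: no divisor's leading term divides it; move -5/3b to the remainder.
  leading term 1: no divisor's leading term divides it; move 14/3 to the remainder.
  remainder 2ab - 7/6a - 5/3b + 14/3 ≠ 0; add g_3 = 2ab - 7/6a - 5/3b + 14/3 to the basis.

S(f_1,g_3): lcm = a^2b. S = 7/12a^2 + 1/3ab - 7/3a - 3b.
  leading term a^2: subtract (-7/120)·f_1 from 7/12a^2 + 1/3ab - 7/3a - 3b → 1/3ab - 49/24a - 3b + 7/4
  leading term ab: subtract (1/6)·g_3 from 1/3ab - 49/24a - 3b + 7/4 → -133/72a - 49/18b + 35/36
  leading term a: no divisor's leading term divides it; move -133/72a to the remainder.
  leading term b: no divisor's leading term divides it; move -49/18b to the remainder.
  leading term 1: no divisor's leading term divides it; move 35/36 to the remainder.
  remainder -133/72a - 49/18b + 35/36 ≠ 0; add g_4 = -133/72a - 49/18b + 35/36 to the basis.

S(g_3,g_4): lcm = ab. S = -7/12a - 28/19b^2 - 35/114b + 7/3.
  leading term a: subtract (6/19)·g_4 from -7/12a - 28/19b^2 - 35/114b + 7/3 → -28/19b^2 + 21/38b + 77/38
  leading term b^2: no divisor's leading term divides it; move -28/19b^2 to the remainder.
  leading term b: no divisor's leading term divides it; move 21/38b to the remainder.
  leading term 1: no divisor's leading term divides it; move 77/38 to the remainder.
  remainder -28/19b^2 + 21/38b + 77/38 ≠ 0; add g_5 = -28/19b^2 + 21/38b + 77/38 to the basis.

The other S-polynomials (S(f_2,g_3), S(f_1,g_4), S(f_2,g_4), S(f_1,g_5), S(f_2,g_5), S(g_3,g_5), S(g_4,g_5)) all reduce to 0 modulo the current basis, so we have a Gröbner basis.
Inter-reduce: drop elements whose leading term is divisible by another's, tail-reduce, and make monic.

G = {a + 28/19b - 10/19, b^2 - 3/8b - 11/8}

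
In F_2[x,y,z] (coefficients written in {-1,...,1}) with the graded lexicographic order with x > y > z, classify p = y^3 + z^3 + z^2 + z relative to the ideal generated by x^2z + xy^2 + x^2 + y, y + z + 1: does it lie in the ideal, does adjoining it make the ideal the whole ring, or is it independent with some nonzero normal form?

First compute the reduced Gröbner basis of I by Buchberger's algorithm.
f_1 = x^2z + xy^2 + x^2 + y, LT = x^2z.
f_2 = y + z + 1, LT = y.

The S-polynomials (S(f_1,f_2)) all reduce to 0 modulo the current basis, so we have a Gröbner basis.
Inter-reduce: drop elements whose leading term is divisible by another's, tail-reduce, and make monic.
Reduced Gröbner basis: {x^2z + xz^2 + x^2 + x + z + 1, y + z + 1}.
Label its elements g_1 = x^2z + xz^2 + x^2 + x + z + 1, g_2 = y + z + 1.

Reduce p = y^3 + z^3 + z^2 + z modulo G:
  leading term y^3: subtract (y^2)·g_2 from y^3 + z^3 + z^2 + z → y^2z + z^3 + y^2 + z^2 + z
  leading term y^2z: subtract (yz)·g_2 from y^2z + z^3 + y^2 + z^2 + z → yz^2 + z^3 + y^2 + yz + z^2 + z
  leading term yz^2: subtract (z^2)·g_2 from yz^2 + z^3 + y^2 + yz + z^2 + z → y^2 + yz + z
  leading term y^2: subtract (y)·g_2 from y^2 + yz + z → y + z
  leading term y: subtract (1)·g_2 from y + z → 1
  leading term 1: no divisor's leading term divides it; move 1 to the remainder.
  normal form = 1.
The normal form is nonzero, so p ∉ I. Since p minus its normal form lies in I, I + (p) = I + (r) where r = 1; decide whether this ideal is the whole ring.
Here r = 1 is a nonzero constant, hence a unit: 1 ∈ I + (p), the Gröbner basis of I + (p) is {1}, and the enlarged system has no common solution — adjoining p is inconsistent.

Ideal membership is decidable via reduction modulo a Gröbner basis.

Adjoining y^3 + z^3 + z^2 + z makes the ideal the whole ring: the system is inconsistent.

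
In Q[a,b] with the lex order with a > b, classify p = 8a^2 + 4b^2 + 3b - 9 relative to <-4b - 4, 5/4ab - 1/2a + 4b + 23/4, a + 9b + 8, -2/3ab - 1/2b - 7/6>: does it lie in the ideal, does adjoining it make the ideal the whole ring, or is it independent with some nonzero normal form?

First compute the reduced Gröbner basis of I by Buchberger's algorithm.
f_1 = -4b - 4, LT = b.
f_2 = 5/4ab - 1/2a + 4b + 23/4, LT = ab.
f_3 = a + 9b + 8, LT = a.
f_4 = -2/3ab - 1/2b - 7/6, LT = ab.

The S-polynomials (S(f_1,f_2), S(f_1,f_3), S(f_1,f_4), S(f_2,f_3), S(f_2,f_4), S(f_3,f_4)) all reduce to 0 modulo the current basis, so we have a Gröbner basis.
Inter-reduce: drop elements whose leading term is divisible by another's, tail-reduce, and make monic.
Reduced Gröbner basis: {a - 1, b + 1}.
Label its elements g_1 = a - 1, g_2 = b + 1.

Reduce p = 8a^2 + 4b^2 + 3b - 9 modulo G:
  leading term a^2: subtract (8a)·g_1 from 8a^2 + 4b^2 + 3b - 9 → 8a + 4b^2 + 3b - 9
  leading term a: subtract (8)·g_1 from 8a + 4b^2 + 3b - 9 → 4b^2 + 3b - 1
  leading term b^2: subtract (4b)·g_2 from 4b^2 + 3b - 1 → -b - 1
  leading term b: subtract (-1)·g_2 from -b - 1 → 0
  normal form = 0.
Since the normal form is 0, p ∈ I.

8a^2 + 4b^2 + 3b - 9 lies in I (it reduces to 0).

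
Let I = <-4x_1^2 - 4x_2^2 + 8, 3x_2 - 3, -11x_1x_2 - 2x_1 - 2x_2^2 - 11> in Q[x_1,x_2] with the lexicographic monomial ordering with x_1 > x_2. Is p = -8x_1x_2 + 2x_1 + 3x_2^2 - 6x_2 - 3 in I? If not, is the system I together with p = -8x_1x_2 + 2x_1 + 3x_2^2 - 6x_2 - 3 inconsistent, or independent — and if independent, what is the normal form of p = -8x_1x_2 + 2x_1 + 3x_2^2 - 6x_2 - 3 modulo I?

First compute the reduced Gröbner basis of I by Buchberger's algorithm.
f_1 = -4x_1^2 - 4x_2^2 + 8, LT = x_1^2.
f_2 = 3x_2 - 3, LT = x_2.
f_3 = -11x_1x_2 - 2x_1 - 2x_2^2 - 11, LT = x_1x_2.

S(f_1,f_2): leading monomials are coprime, so the S-polynomial reduces to 0 (Buchberger's first criterion).
S(f_1,f_3): lcm = x_1^2x_2. S = -2/11x_1^2 - 2/11x_1x_2^2 - x_1 + x_2^3 - 2x_2.
  leading term x_1^2: subtract (1/22)·f_1 from -2/11x_1^2 - 2/11x_1x_2^2 - x_1 + x_2^3 - 2x_2 → -2/11x_1x_2^2 - x_1 + x_2^3 + 2/11x_2^2 - 2x_2 - 4/11
  leading term x_1x_2^2: subtract (-2/33x_1x_2)·f_2 from -2/11x_1x_2^2 - x_1 + x_2^3 + 2/11x_2^2 - 2x_2 - 4/11 → -2/11x_1x_2 - x_1 + x_2^3 + 2/11x_2^2 - 2x_2 - 4/11
  leading term x_1x_2: subtract (-2/33x_1)·f_2 from -2/11x_1x_2 - x_1 + x_2^3 + 2/11x_2^2 - 2x_2 - 4/11 → -13/11x_1 + x_2^3 + 2/11x_2^2 - 2x_2 - 4/11
  leading term x_1: no divisor's leading term divides it; move -13/11x_1 to the remainder.
  leading term x_2^3: subtract (1/3x_2^2)·f_2 from x_2^3 + 2/11x_2^2 - 2x_2 - 4/11 → 13/11x_2^2 - 2x_2 - 4/11
  leading term x_2^2: subtract (13/33x_2)·f_2 from 13/11x_2^2 - 2x_2 - 4/11 → -9/11x_2 - 4/11
  leading term x_2: subtract (-3/11)·f_2 from -9/11x_2 - 4/11 → -13/11
  leading term 1: no divisor's leading term divides it; move -13/11 to the remainder.
  remainder -13/11x_1 - 13/11 ≠ 0; add h_4 = -13/11x_1 - 13/11 to the basis.

S(f_2,f_3): lcm = x_1x_2. S = -13/11x_1 - 2/11x_2^2 - 1.
  leading term x_1: subtract (1)·h_4 from -13/11x_1 - 2/11x_2^2 - 1 → -2/11x_2^2 + 2/11
  leading term x_2^2: subtract (-2/33x_2)·f_2 from -2/11x_2^2 + 2/11 → -2/11x_2 + 2/11
  leading term x_2: subtract (-2/33)·f_2 from -2/11x_2 + 2/11 → 0
  remainder 0.

S(f_1,h_4): lcm = x_1^2. S = -x_1 + x_2^2 - 2.
  leading term x_1: subtract (11/13)·h_4 from -x_1 + x_2^2 - 2 → x_2^2 - 1
  leading term x_2^2: subtract (1/3x_2)·f_2 from x_2^2 - 1 → x_2 - 1
  leading term x_2: subtract (1/3)·f_2 from x_2 - 1 → 0
  remainder 0.

S(f_2,h_4): leading monomials are coprime, so the S-polynomial reduces to 0 (Buchberger's first criterion).
S(f_3,h_4): lcm = x_1x_2. S = 2/11x_1 + 2/11x_2^2 - x_2 + 1.
  leading term x_1: subtract (-2/13)·h_4 from 2/11x_1 + 2/11x_2^2 - x_2 + 1 → 2/11x_2^2 - x_2 + 9/11
  leading term x_2^2: subtract (2/33x_2)·f_2 from 2/11x_2^2 - x_2 + 9/11 → -9/11x_2 + 9/11
  leading term x_2: subtract (-3/11)·f_2 from -9/11x_2 + 9/11 → 0
  remainder 0.

Every S-polynomial of the final basis reduces to 0, so we have a Gröbner basis.
Inter-reduce: drop elements whose leading term is divisible by another's, tail-reduce, and make monic.
Reduced Gröbner basis: {x_1 + 1, x_2 - 1}.
Label its elements g_1 = x_1 + 1, g_2 = x_2 - 1.

Reduce p = -8x_1x_2 + 2x_1 + 3x_2^2 - 6x_2 - 3 modulo G:
  leading term x_1x_2: subtract (-8x_2)·g_1 from -8x_1x_2 + 2x_1 + 3x_2^2 - 6x_2 - 3 → 2x_1 + 3x_2^2 + 2x_2 - 3
  leading term x_1: subtract (2)·g_1 from 2x_1 + 3x_2^2 + 2x_2 - 3 → 3x_2^2 + 2x_2 - 5
  leading term x_2^2: subtract (3x_2)·g_2 from 3x_2^2 + 2x_2 - 5 → 5x_2 - 5
  leading term x_2: subtract (5)·g_2 from 5x_2 - 5 → 0
  normal form = 0.
Since the normal form is 0, p ∈ I.

-8x_1x_2 + 2x_1 + 3x_2^2 - 6x_2 - 3 lies in I (it reduces to 0).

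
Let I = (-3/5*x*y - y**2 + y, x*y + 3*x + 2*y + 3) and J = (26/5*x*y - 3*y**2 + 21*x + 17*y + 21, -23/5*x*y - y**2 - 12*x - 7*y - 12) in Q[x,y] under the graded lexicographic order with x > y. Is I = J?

Yes, the ideals are equal.

Two ideals are equal iff their reduced Gröbner bases coincide (the reduced basis is unique for a fixed ordering).
Buchberger on the first generating set:
f_1 = -3/5*x*y - y**2 + y, LT = x*y.
f_2 = x*y + 3*x + 2*y + 3, LT = x*y.

S(f_1,f_2): lcm = x*y. S = 5/3*y**2 - 3*x - 11/3*y - 3.
  reduce S modulo (f_1, f_2):
  remainder 5/3*y**2 - 3*x - 11/3*y - 3 ≠ 0; add g_3 = 5/3*y**2 - 3*x - 11/3*y - 3 to the basis.

S(f_1,g_3): lcm = x*y**2. S = 5/3*y**3 + 9/5*x**2 + 11/5*x*y - 5/3*y**2 + 9/5*x.
  reduce S modulo (f_1, f_2, g_3):
  remainder 9/5*x**2 - 51/5*x - 3*y - 12 ≠ 0; add g_4 = 9/5*x**2 - 51/5*x - 3*y - 12 to the basis.

The other S-polynomials (S(f_2,g_3), S(f_1,g_4), S(f_2,g_4), S(g_3,g_4)) all reduce to 0 modulo the current basis, so we have a Gröbner basis.
Inter-reduce: drop elements whose leading term is divisible by another's, tail-reduce, and make monic.
Reduced Gröbner basis: {x**2 - 17/3*x - 5/3*y - 20/3, x*y + 3*x + 2*y + 3, y**2 - 9/5*x - 11/5*y - 9/5}.

Buchberger on the second generating set:
h_1 = 26/5*x*y - 3*y**2 + 21*x + 17*y + 21, LT = x*y.
h_2 = -23/5*x*y - y**2 - 12*x - 7*y - 12, LT = x*y.

S(h_1,h_2): lcm = x*y. S = -475/598*y**2 + 855/598*x + 1045/598*y + 855/598.
  reduce S modulo (h_1, h_2):
  remainder -475/598*y**2 + 855/598*x + 1045/598*y + 855/598 ≠ 0; add k_3 = -475/598*y**2 + 855/598*x + 1045/598*y + 855/598 to the basis.

S(h_1,k_3): lcm = x*y**2. S = -15/26*y**3 + 9/5*x**2 + 811/130*x*y + 85/26*y**2 + 9/5*x + 105/26*y.
  reduce S modulo (h_1, h_2, k_3):
  remainder 9/5*x**2 - 51/5*x - 3*y - 12 ≠ 0; add k_4 = 9/5*x**2 - 51/5*x - 3*y - 12 to the basis.

The other S-polynomials (S(h_2,k_3), S(h_1,k_4), S(h_2,k_4), S(k_3,k_4)) all reduce to 0 modulo the current basis, so we have a Gröbner basis.
Inter-reduce: drop elements whose leading term is divisible by another's, tail-reduce, and make monic.
Reduced Gröbner basis: {x**2 - 17/3*x - 5/3*y - 20/3, x*y + 3*x + 2*y + 3, y**2 - 9/5*x - 11/5*y - 9/5}.

Same reduced basis, so the two generating sets span the same ideal.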